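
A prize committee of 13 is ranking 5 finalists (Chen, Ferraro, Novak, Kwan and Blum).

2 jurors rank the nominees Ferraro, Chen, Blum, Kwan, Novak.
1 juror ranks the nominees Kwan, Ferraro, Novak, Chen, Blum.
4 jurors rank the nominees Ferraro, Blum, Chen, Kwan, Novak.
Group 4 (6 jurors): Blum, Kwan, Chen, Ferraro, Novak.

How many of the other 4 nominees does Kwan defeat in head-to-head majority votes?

3

Kwan against each rival (13 jurors):
Kwan vs Chen: 1+6 = 7 for Kwan, 6 for Chen — Kwan by 7–6.
Kwan vs Ferraro: Kwan wins 7–6.
Kwan vs Novak: Kwan preferred on 2+1+4+6 = 13 ballots; Kwan wins 13–0.
Kwan–Blum: Blum 12–1.
Kwan beats Chen, Ferraro, Novak; loses to Blum — 3 pairwise wins.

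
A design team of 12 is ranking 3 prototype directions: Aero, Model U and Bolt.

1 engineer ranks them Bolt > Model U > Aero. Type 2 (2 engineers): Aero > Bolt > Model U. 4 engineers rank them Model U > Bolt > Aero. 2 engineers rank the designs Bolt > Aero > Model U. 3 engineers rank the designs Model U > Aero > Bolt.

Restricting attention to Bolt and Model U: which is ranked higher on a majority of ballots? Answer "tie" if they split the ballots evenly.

Ballots ranking Bolt above Model U: 1 + 2 + 2 = 5.
Ballots ranking Model U above Bolt: 12 − 5 = 7.
Model U wins the head-to-head 7–5.

Model U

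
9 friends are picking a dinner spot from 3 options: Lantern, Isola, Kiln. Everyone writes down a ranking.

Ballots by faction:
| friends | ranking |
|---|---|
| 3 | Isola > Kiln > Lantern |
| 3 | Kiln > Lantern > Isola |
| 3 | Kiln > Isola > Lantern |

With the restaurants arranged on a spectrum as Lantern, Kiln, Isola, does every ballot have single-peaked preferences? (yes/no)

Axis positions: Lantern=1, Kiln=2, Isola=3.
Faction 1 (peak Isola at position 3): ranking walks positions 3-2-1, expanding outward from the peak — single-peaked.
Faction 2 (peak Kiln at position 2): ranking walks positions 2-1-3, expanding outward from the peak — single-peaked.
Faction 3 (peak Kiln at position 2): ranking walks positions 2-3-1, expanding outward from the peak — single-peaked.
Every ranking is single-peaked on this axis.

yes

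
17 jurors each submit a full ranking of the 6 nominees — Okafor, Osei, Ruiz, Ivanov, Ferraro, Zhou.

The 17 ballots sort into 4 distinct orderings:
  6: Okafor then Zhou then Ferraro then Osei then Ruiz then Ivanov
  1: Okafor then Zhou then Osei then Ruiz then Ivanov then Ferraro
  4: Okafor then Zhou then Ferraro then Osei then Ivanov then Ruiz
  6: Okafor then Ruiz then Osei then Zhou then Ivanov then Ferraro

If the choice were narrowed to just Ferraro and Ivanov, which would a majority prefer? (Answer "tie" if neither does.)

Ballots ranking Ferraro above Ivanov: 6 + 4 = 10.
Ballots ranking Ivanov above Ferraro: 17 − 10 = 7.
Ferraro wins the head-to-head 10–7.

Ferraro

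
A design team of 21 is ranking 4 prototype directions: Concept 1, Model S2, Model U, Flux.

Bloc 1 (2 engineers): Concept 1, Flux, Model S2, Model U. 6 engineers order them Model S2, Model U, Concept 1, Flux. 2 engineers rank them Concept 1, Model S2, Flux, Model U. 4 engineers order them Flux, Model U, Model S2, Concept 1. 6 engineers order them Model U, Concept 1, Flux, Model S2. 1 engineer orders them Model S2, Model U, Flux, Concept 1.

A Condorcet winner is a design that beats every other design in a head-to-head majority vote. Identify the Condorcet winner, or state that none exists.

none

Check each pair by majority over 21 ballots:
Concept 1–Model S2: Model S2 11–10.
Concept 1 vs Model U: Model U, 17–4.
Concept 1–Flux: Concept 1 16–5.
Model S2 vs Model U: Model S2, 11–10.
Model S2 vs Flux: Flux, 12–9.
Model U–Flux: Model U 13–8.
No design is unbeaten: Concept 1 loses to Model S2; Model S2 loses to Flux; Model U loses to Model S2; Flux loses to Concept 1. In particular Concept 1 → Flux → Model S2 → Concept 1 is a majority cycle — no Condorcet winner exists.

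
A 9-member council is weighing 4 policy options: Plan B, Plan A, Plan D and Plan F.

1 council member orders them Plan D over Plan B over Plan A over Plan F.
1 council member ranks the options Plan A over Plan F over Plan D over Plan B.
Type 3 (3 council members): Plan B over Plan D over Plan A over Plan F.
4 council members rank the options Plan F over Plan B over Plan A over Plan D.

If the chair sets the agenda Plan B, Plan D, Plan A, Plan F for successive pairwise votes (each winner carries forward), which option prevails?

Round 1: Plan B vs Plan D — 7–2, Plan B advances.
Round 2: Plan B vs Plan A — 8–1, Plan B advances.
Round 3: Plan B vs Plan F — 4–5, Plan F advances.
The agenda winner is Plan F.

Plan F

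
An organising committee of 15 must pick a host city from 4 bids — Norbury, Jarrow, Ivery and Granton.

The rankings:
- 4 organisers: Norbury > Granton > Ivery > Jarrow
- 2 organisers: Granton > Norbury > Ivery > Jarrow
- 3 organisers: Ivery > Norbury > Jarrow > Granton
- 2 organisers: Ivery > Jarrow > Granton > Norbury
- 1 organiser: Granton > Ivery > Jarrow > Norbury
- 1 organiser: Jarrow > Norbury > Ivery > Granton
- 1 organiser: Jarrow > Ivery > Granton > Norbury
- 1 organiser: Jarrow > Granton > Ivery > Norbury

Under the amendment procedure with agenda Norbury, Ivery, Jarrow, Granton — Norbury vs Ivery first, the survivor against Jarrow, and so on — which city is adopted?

Round 1: Norbury vs Ivery — 7–8, Ivery advances.
Round 2: Ivery vs Jarrow — 12–3, Ivery advances.
Round 3: Ivery vs Granton — 7–8, Granton advances.
Granton survives the agenda.

Granton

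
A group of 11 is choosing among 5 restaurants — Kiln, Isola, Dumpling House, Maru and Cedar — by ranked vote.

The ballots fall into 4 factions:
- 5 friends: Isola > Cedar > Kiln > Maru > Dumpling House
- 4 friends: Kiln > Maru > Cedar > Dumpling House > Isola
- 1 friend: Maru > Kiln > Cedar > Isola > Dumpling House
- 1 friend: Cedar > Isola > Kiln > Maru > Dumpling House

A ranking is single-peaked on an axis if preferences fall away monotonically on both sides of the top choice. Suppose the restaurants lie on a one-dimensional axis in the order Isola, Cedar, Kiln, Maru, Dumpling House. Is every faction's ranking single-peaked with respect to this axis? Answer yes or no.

Axis positions: Isola=1, Cedar=2, Kiln=3, Maru=4, Dumpling House=5.
Faction 1 (peak Isola at position 1): ranking walks positions 1-2-3-4-5, expanding outward from the peak — single-peaked.
Faction 2 (peak Kiln at position 3): ranking walks positions 3-4-2-5-1, expanding outward from the peak — single-peaked.
Faction 3 (peak Maru at position 4): ranking walks positions 4-3-2-1-5, expanding outward from the peak — single-peaked.
Faction 4 (peak Cedar at position 2): ranking walks positions 2-1-3-4-5, expanding outward from the peak — single-peaked.
Every ranking is single-peaked on this axis.

yes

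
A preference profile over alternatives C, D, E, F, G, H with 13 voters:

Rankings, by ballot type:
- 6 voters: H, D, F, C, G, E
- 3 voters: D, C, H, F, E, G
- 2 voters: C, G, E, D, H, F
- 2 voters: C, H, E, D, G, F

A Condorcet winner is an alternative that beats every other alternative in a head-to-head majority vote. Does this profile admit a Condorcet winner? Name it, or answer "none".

Pairwise majorities:
C–D: D 9–4.
C–E: C 13–0.
C vs F: C, 7–6.
C vs G: C wins 13–0.
C–H: C 7–6.
D–E: D 9–4.
D vs F: D wins 13–0.
D vs G: D, 11–2.
D–H: H 8–5.
E vs F: F, 9–4.
E vs G: G wins 8–5.
E–H: H 11–2.
F–G: F 9–4.
F vs H: H wins 13–0.
G–H: H 11–2.
No alternative is unbeaten: C loses to D; D loses to H; E loses to C; F loses to C; G loses to C; H loses to C. In particular C > H > D > C is a majority cycle — no Condorcet winner exists.

none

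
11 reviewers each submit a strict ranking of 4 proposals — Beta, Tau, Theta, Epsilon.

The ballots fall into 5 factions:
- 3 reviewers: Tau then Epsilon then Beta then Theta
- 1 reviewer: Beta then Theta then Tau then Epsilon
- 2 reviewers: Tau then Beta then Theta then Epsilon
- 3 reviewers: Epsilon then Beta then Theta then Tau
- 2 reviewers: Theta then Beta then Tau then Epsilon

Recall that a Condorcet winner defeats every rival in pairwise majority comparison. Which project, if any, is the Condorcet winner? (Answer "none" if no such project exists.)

none

Pairwise majorities:
Beta vs Tau: 1+3+2 = 6 for Beta, 5 for Tau — Beta by 6–5.
Beta vs Theta: 9 to 2, Beta.
Beta vs Epsilon: Beta is ranked higher on 1+2+2 = 5 ballots, Epsilon on 6. Epsilon wins 6–5.
Tau vs Theta: Tau preferred on 3+2 = 5 ballots; Theta wins 6–5.
Tau vs Epsilon: 3+1+2+2 = 8 for Tau, 3 for Epsilon — Tau by 8–3.
Theta vs Epsilon: Epsilon wins 6–5.
Each project drops at least one matchup (Beta loses to Epsilon; Tau loses to Beta; Theta loses to Beta; Epsilon loses to Tau); the cycle Beta → Tau → Epsilon → Beta rules out a Condorcet winner.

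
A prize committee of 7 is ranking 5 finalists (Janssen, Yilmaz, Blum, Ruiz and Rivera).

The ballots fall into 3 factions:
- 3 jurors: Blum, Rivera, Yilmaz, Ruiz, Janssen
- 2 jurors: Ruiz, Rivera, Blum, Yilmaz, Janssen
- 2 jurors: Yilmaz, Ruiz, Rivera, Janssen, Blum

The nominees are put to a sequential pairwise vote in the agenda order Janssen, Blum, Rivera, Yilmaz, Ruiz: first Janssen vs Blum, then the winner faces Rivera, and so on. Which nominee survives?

Round 1: Janssen vs Blum — 2–5, Blum advances.
Round 2: Blum vs Rivera — 3–4, Rivera advances.
Round 3: Rivera vs Yilmaz — 5–2, Rivera advances.
Round 4: Rivera vs Ruiz — 3–4, Ruiz advances.
The agenda winner is Ruiz.

Ruiz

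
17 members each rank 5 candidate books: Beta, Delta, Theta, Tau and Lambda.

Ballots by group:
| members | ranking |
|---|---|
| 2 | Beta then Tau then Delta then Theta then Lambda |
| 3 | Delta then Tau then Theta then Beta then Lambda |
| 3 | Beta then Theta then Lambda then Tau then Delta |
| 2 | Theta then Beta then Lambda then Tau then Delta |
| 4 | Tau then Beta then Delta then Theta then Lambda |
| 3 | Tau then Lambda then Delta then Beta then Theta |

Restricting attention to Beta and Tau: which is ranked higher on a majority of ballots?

Tau

Ballots ranking Beta above Tau: 2 + 3 + 2 = 7.
Ballots ranking Tau above Beta: 17 − 7 = 10.
Tau wins the head-to-head 10–7.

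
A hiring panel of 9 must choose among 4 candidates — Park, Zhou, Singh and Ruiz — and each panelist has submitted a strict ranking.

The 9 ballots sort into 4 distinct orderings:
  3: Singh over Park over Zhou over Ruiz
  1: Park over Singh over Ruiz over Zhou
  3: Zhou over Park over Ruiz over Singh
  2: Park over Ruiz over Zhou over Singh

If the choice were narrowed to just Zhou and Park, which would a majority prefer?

Ballots ranking Zhou above Park: 3.
Ballots ranking Park above Zhou: 9 − 3 = 6.
Park wins the head-to-head 6–3.

Park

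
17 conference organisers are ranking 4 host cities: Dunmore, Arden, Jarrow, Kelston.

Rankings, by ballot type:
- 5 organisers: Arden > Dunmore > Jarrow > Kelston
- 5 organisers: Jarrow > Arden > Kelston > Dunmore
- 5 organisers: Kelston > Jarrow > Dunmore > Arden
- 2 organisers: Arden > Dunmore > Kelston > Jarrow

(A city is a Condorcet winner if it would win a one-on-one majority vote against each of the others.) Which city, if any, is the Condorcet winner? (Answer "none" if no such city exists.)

Jarrow

Pairwise majorities:
Dunmore vs Arden: Arden, 12–5.
Dunmore vs Jarrow: Jarrow, 10–7.
Dunmore vs Kelston: 7 to 10, Kelston.
Arden vs Jarrow: Jarrow wins 10–7.
Arden vs Kelston: Arden wins 12–5.
Jarrow vs Kelston: Jarrow wins 10–7.
Jarrow wins every pairwise contest, so Jarrow is the Condorcet winner.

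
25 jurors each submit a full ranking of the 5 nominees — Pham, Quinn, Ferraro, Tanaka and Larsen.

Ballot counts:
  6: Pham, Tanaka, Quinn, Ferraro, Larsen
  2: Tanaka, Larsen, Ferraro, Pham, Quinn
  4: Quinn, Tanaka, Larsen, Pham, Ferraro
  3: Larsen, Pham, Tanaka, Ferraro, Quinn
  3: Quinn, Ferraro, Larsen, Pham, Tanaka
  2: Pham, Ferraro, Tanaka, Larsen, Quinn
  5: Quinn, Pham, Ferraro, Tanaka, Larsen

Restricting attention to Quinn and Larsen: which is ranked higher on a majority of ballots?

Ballots ranking Quinn above Larsen: 6 + 4 + 3 + 5 = 18.
Ballots ranking Larsen above Quinn: 25 − 18 = 7.
Quinn wins the head-to-head 18–7.

Quinn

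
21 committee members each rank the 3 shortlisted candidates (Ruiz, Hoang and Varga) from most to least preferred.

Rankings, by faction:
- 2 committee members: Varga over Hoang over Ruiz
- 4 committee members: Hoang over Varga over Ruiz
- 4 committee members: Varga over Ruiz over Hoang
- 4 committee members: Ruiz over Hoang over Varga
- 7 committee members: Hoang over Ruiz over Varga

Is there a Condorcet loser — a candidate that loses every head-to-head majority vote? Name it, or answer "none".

Pairwise majorities:
Ruiz vs Hoang: Hoang, 13–8.
Ruiz vs Varga: Ruiz is ranked higher on 4+7 = 11 ballots, Varga on 10. Ruiz wins 11–10.
Hoang vs Varga: Hoang preferred on 4+4+7 = 15 ballots; Hoang wins 15–6.
Varga loses to every other candidate — it is the Condorcet loser.

Varga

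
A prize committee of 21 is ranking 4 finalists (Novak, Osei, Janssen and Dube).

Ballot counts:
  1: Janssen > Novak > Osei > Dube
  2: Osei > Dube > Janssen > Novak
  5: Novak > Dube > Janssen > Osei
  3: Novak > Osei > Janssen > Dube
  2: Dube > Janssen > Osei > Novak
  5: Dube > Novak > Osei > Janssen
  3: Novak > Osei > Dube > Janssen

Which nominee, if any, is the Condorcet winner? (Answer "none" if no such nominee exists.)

Check each pair by majority over 21 ballots:
Novak–Osei: Novak 17–4.
Novak vs Janssen: 5+3+5+3 = 16 for Novak, 5 for Janssen — Novak by 16–5.
Novak vs Dube: 12 to 9, Novak.
Osei–Janssen: Osei 13–8.
Osei vs Dube: Dube, 12–9.
Janssen vs Dube: Janssen preferred on 1+3 = 4 ballots; Dube wins 17–4.
Novak beats each of Osei, Janssen, Dube — Novak is the Condorcet winner.

Novak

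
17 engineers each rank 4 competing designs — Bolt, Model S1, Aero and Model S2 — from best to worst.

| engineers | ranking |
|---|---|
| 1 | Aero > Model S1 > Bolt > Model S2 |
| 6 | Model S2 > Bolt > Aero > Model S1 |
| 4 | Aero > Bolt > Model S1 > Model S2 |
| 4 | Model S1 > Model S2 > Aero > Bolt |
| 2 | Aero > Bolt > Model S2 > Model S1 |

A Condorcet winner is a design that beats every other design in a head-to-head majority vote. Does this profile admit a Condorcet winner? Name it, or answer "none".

none

Pairwise majorities:
Bolt vs Model S1: Bolt is ranked higher on 6+4+2 = 12 ballots, Model S1 on 5. Bolt wins 12–5.
Bolt vs Aero: 6 to 11, Aero.
Bolt vs Model S2: Bolt is ranked higher on 1+4+2 = 7 ballots, Model S2 on 10. Model S2 wins 10–7.
Model S1 vs Aero: 4 for Model S1, 13 for Aero — Aero by 13–4.
Model S1 vs Model S2: 9 to 8, Model S1.
Aero vs Model S2: Aero is ranked higher on 1+4+2 = 7 ballots, Model S2 on 10. Model S2 wins 10–7.
Every design loses at least once (Bolt loses to Aero; Model S1 loses to Bolt; Aero loses to Model S2; Model S2 loses to Model S1). The majority relation contains the cycle Bolt beats Model S1 beats Model S2 beats Bolt, so there is no Condorcet winner.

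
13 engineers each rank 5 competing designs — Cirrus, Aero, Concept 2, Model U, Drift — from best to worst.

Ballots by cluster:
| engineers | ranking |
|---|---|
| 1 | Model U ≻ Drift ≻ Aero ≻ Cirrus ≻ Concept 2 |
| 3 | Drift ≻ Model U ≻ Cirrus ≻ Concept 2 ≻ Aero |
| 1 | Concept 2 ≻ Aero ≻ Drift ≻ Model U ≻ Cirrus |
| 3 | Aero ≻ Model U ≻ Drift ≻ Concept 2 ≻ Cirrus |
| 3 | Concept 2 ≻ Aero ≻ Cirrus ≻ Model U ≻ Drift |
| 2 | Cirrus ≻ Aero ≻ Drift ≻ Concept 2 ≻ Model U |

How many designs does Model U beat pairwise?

Model U against each rival (13 engineers):
Model U vs Cirrus: 8 to 5, Model U.
Model U–Aero: Aero 9–4.
Model U vs Concept 2: Model U is ranked higher on 1+3+3 = 7 ballots, Concept 2 on 6. Model U wins 7–6.
Model U vs Drift: Model U wins 7–6.
Model U beats Cirrus, Concept 2, Drift; loses to Aero — 3 pairwise wins.

3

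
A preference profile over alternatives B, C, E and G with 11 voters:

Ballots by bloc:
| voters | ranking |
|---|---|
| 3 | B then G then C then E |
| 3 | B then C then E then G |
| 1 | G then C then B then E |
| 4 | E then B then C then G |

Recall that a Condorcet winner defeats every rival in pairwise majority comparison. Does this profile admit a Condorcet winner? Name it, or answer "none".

B

Pairwise majorities:
B vs C: B wins 10–1.
B vs E: B wins 7–4.
B vs G: B is ranked higher on 3+3+4 = 10 ballots, G on 1. B wins 10–1.
C vs E: C wins 7–4.
C vs G: C preferred on 3+4 = 7 ballots; C wins 7–4.
E vs G: E preferred on 3+4 = 7 ballots; E wins 7–4.
Only B has no losses; B is the Condorcet winner.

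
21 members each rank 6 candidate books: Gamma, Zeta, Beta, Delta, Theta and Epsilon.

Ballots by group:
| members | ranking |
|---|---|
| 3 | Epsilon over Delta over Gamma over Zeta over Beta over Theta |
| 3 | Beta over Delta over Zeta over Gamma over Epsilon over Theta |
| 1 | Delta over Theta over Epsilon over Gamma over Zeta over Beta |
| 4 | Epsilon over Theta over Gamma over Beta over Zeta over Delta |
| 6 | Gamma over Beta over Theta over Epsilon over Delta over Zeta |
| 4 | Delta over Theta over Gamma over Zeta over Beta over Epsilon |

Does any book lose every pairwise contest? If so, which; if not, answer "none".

Zeta

Head-to-head results (21 members):
Gamma vs Zeta: Gamma wins 18–3.
Gamma–Beta: Gamma 18–3.
Gamma vs Delta: Delta wins 11–10.
Gamma vs Theta: Gamma preferred on 3+3+6 = 12 ballots; Gamma wins 12–9.
Gamma vs Epsilon: Gamma wins 13–8.
Zeta vs Beta: 8 to 13, Beta.
Zeta vs Delta: Delta wins 17–4.
Zeta vs Theta: Theta, 15–6.
Zeta–Epsilon: Epsilon 14–7.
Beta vs Delta: Beta wins 13–8.
Beta vs Theta: Beta, 12–9.
Beta vs Epsilon: Beta preferred on 3+6+4 = 13 ballots; Beta wins 13–8.
Delta vs Theta: 11 to 10, Delta.
Delta vs Epsilon: 3+1+4 = 8 for Delta, 13 for Epsilon — Epsilon by 13–8.
Theta vs Epsilon: Theta preferred on 1+6+4 = 11 ballots; Theta wins 11–10.
Zeta is beaten in every head-to-head and is the Condorcet loser.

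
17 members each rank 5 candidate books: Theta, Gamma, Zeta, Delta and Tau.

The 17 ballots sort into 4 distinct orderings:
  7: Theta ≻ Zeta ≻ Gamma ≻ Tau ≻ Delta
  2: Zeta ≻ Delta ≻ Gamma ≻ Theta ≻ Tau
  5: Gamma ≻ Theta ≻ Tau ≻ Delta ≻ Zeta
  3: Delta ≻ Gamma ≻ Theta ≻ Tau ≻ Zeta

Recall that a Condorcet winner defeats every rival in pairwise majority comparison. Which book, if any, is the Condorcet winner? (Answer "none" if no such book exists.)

none

Head-to-head results (17 members):
Theta vs Gamma: 7 for Theta, 10 for Gamma — Gamma by 10–7.
Theta vs Zeta: Theta is ranked higher on 7+5+3 = 15 ballots, Zeta on 2. Theta wins 15–2.
Theta vs Delta: 12 to 5, Theta.
Theta vs Tau: Theta wins 17–0.
Gamma–Zeta: Zeta 9–8.
Gamma vs Delta: Gamma preferred on 7+5 = 12 ballots; Gamma wins 12–5.
Gamma vs Tau: 7+2+5+3 = 17 for Gamma, 0 for Tau — Gamma by 17–0.
Zeta vs Delta: Zeta preferred on 7+2 = 9 ballots; Zeta wins 9–8.
Zeta vs Tau: Zeta, 9–8.
Delta vs Tau: Tau, 12–5.
Every book loses at least once (Theta loses to Gamma; Gamma loses to Zeta; Zeta loses to Theta; Delta loses to Theta; Tau loses to Theta). The majority relation contains the cycle Theta → Zeta → Gamma → Theta, so there is no Condorcet winner.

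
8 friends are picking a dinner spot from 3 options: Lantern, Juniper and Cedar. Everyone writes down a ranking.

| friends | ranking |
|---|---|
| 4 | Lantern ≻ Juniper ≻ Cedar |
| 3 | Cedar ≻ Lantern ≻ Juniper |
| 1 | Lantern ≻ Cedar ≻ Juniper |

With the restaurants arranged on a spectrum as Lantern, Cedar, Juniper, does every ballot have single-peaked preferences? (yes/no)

Axis positions: Lantern=1, Cedar=2, Juniper=3.
Group 1: ranking walks positions 1-3-2; Juniper is ranked above Cedar even though Cedar lies between Juniper and the peak Lantern on the axis — preferences dip and rise again. Not single-peaked.
Group 2 (peak Cedar at position 2): ranking walks positions 2-1-3, expanding outward from the peak — single-peaked.
Group 3 (peak Lantern at position 1): ranking walks positions 1-2-3, expanding outward from the peak — single-peaked.
Group 1 violates single-peakedness, so the profile is not single-peaked on this axis.

no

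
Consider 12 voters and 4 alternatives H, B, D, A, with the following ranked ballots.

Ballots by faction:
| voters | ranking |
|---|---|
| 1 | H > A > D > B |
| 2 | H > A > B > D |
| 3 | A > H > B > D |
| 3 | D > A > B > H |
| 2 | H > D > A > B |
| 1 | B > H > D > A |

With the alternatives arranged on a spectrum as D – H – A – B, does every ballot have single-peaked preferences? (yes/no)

no

Axis positions: D=1, H=2, A=3, B=4.
Faction 1 (peak H at position 2): ranking walks positions 2-3-1-4, expanding outward from the peak — single-peaked.
Faction 2 (peak H at position 2): ranking walks positions 2-3-4-1, expanding outward from the peak — single-peaked.
Faction 3 (peak A at position 3): ranking walks positions 3-2-4-1, expanding outward from the peak — single-peaked.
Faction 4: ranking walks positions 1-3-4-2; A is ranked above H even though H lies between A and the peak D on the axis — preferences dip and rise again. Not single-peaked.
Faction 5 (peak H at position 2): ranking walks positions 2-1-3-4, expanding outward from the peak — single-peaked.
Faction 6: ranking walks positions 4-2-1-3; H is ranked above A even though A lies between H and the peak B on the axis — preferences dip and rise again. Not single-peaked.
Faction 4 violates single-peakedness, so the profile is not single-peaked on this axis.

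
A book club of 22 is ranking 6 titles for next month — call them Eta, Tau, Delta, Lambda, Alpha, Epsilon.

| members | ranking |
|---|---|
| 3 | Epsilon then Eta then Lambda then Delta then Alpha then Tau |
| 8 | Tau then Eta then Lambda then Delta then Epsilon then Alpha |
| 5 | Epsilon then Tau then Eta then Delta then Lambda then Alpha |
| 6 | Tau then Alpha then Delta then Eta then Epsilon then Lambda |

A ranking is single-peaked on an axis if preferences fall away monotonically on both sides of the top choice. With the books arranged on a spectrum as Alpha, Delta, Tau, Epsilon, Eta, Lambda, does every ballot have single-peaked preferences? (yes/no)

no

Axis positions: Alpha=1, Delta=2, Tau=3, Epsilon=4, Eta=5, Lambda=6.
Group 1: ranking walks positions 4-5-6-2-1-3; Delta is ranked above Tau even though Tau lies between Delta and the peak Epsilon on the axis — preferences dip and rise again. Not single-peaked.
Group 2: ranking walks positions 3-5-6-2-4-1; Eta is ranked above Epsilon even though Epsilon lies between Eta and the peak Tau on the axis — preferences dip and rise again. Not single-peaked.
Group 3 (peak Epsilon at position 4): ranking walks positions 4-3-5-2-6-1, expanding outward from the peak — single-peaked.
Group 4: ranking walks positions 3-1-2-5-4-6; Alpha is ranked above Delta even though Delta lies between Alpha and the peak Tau on the axis — preferences dip and rise again. Not single-peaked.
Group 1 violates single-peakedness, so the profile is not single-peaked on this axis.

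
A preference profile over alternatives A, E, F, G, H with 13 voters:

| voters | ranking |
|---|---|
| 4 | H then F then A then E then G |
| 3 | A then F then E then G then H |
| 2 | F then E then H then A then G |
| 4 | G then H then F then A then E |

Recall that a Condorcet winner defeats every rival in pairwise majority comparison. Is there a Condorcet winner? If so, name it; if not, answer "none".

none

Head-to-head results (13 voters):
A vs E: A is ranked higher on 4+3+4 = 11 ballots, E on 2. A wins 11–2.
A vs F: 3 to 10, F.
A vs G: 9 to 4, A.
A vs H: 3 to 10, H.
E vs F: E preferred on 0 ballots; F wins 13–0.
E vs G: 9 to 4, E.
E vs H: 5 to 8, H.
F vs G: 4+3+2 = 9 for F, 4 for G — F by 9–4.
F vs H: 3+2 = 5 for F, 8 for H — H by 8–5.
G vs H: 7 to 6, G.
No alternative is unbeaten: A loses to F; E loses to A; F loses to H; G loses to A; H loses to G. In particular A > G > H > A is a majority cycle — no Condorcet winner exists.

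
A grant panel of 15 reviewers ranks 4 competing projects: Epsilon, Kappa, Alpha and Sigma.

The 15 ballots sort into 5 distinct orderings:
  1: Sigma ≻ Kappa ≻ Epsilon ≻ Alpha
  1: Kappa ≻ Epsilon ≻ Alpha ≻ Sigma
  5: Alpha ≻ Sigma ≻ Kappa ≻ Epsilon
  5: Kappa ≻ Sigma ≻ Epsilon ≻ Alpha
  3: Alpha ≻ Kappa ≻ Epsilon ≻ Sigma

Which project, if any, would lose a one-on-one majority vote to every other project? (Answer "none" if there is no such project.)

Pairwise majorities:
Epsilon vs Kappa: Kappa, 15–0.
Epsilon vs Alpha: Epsilon is ranked higher on 1+1+5 = 7 ballots, Alpha on 8. Alpha wins 8–7.
Epsilon vs Sigma: Sigma, 11–4.
Kappa vs Alpha: Alpha wins 8–7.
Kappa vs Sigma: 1+5+3 = 9 for Kappa, 6 for Sigma — Kappa by 9–6.
Alpha vs Sigma: Alpha wins 9–6.
Only Epsilon has no wins; Epsilon is the Condorcet loser.

Epsilon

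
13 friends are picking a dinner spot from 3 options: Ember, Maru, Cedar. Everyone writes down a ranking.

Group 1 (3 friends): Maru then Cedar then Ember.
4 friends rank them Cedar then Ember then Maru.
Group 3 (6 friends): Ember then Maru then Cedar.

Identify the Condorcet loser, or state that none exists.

none

Head-to-head results (13 friends):
Ember–Maru: Ember 10–3.
Ember vs Cedar: Ember preferred on 6 ballots; Cedar wins 7–6.
Maru vs Cedar: 3+6 = 9 for Maru, 4 for Cedar — Maru by 9–4.
Every restaurant wins at least one matchup (Ember beats Maru; Maru beats Cedar; Cedar beats Ember), so there is no Condorcet loser.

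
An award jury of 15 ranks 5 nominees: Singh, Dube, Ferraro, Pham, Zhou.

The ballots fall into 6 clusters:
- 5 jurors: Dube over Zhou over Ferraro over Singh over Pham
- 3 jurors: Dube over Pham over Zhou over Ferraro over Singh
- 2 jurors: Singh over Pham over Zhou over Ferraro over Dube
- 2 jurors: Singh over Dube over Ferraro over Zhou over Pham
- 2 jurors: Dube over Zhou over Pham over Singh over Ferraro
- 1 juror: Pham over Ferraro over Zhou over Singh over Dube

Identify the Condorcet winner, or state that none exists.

Pairwise majorities:
Singh vs Dube: 2+2+1 = 5 for Singh, 10 for Dube — Dube by 10–5.
Singh–Ferraro: Ferraro 9–6.
Singh vs Pham: Singh, 9–6.
Singh vs Zhou: Zhou, 11–4.
Dube–Ferraro: Dube 12–3.
Dube–Pham: Dube 12–3.
Dube vs Zhou: 12 to 3, Dube.
Ferraro vs Pham: Ferraro preferred on 5+2 = 7 ballots; Pham wins 8–7.
Ferraro vs Zhou: Ferraro is ranked higher on 2+1 = 3 ballots, Zhou on 12. Zhou wins 12–3.
Pham vs Zhou: Zhou, 9–6.
Dube defeats every rival head-to-head and is the Condorcet winner.

Dube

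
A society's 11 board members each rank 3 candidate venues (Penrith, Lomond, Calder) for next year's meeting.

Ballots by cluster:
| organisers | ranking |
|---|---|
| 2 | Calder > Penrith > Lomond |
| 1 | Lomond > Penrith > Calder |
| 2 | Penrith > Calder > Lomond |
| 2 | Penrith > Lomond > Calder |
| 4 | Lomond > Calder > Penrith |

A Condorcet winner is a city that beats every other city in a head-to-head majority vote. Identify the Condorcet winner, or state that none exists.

none

Check each pair by majority over 11 ballots:
Penrith–Lomond: Penrith 6–5.
Penrith vs Calder: Calder, 6–5.
Lomond vs Calder: Lomond wins 7–4.
No city is unbeaten: Penrith loses to Calder; Lomond loses to Penrith; Calder loses to Lomond. In particular Penrith > Lomond > Calder > Penrith is a majority cycle — no Condorcet winner exists.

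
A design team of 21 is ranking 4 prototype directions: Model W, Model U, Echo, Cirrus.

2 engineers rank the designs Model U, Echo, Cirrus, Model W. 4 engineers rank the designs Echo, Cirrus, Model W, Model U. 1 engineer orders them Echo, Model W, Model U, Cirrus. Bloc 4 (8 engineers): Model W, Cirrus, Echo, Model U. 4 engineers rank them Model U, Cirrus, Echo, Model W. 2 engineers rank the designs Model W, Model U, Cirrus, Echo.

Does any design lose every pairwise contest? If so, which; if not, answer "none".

Head-to-head results (21 engineers):
Model W vs Model U: Model W, 15–6.
Model W vs Echo: 10 to 11, Echo.
Model W vs Cirrus: 11 to 10, Model W.
Model U vs Echo: 8 to 13, Echo.
Model U vs Cirrus: Cirrus wins 12–9.
Echo vs Cirrus: Echo preferred on 2+4+1 = 7 ballots; Cirrus wins 14–7.
Model U is beaten in every head-to-head and is the Condorcet loser.

Model U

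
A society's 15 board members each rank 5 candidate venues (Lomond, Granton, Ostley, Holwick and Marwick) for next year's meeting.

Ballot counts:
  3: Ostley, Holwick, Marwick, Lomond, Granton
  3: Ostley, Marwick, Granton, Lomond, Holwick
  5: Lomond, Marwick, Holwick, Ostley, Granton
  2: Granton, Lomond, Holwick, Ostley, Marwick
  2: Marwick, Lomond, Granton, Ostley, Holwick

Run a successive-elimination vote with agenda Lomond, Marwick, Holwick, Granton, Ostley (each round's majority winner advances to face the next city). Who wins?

Ostley

Round 1: Lomond vs Marwick — 7–8, Marwick advances.
Round 2: Marwick vs Holwick — 10–5, Marwick advances.
Round 3: Marwick vs Granton — 13–2, Marwick advances.
Round 4: Marwick vs Ostley — 7–8, Ostley advances.
The agenda winner is Ostley.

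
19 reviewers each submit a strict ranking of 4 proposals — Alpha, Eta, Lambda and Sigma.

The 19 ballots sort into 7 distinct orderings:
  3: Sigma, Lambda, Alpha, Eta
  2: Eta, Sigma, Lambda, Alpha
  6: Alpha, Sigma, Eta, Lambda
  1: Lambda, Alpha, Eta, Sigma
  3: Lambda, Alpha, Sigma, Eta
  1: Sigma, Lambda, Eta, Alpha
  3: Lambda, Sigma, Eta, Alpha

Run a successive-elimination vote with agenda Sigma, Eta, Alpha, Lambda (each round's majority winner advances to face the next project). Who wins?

Lambda

Round 1: Sigma vs Eta — 16–3, Sigma advances.
Round 2: Sigma vs Alpha — 9–10, Alpha advances.
Round 3: Alpha vs Lambda — 6–13, Lambda advances.
Lambda survives the agenda.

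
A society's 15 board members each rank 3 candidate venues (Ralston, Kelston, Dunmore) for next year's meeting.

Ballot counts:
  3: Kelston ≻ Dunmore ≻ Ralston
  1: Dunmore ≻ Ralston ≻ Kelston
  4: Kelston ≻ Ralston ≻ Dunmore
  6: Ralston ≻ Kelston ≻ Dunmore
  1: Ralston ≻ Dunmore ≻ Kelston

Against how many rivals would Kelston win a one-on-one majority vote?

Kelston against each rival (15 organisers):
Kelston–Ralston: Ralston 8–7.
Kelston vs Dunmore: Kelston wins 13–2.
Kelston beats Dunmore; loses to Ralston — 1 pairwise win.

1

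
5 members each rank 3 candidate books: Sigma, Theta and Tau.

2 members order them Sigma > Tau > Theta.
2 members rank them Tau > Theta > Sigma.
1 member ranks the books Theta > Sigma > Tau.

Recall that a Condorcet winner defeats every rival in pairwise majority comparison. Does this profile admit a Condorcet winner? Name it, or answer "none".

Head-to-head results (5 members):
Sigma vs Theta: Sigma preferred on 2 ballots; Theta wins 3–2.
Sigma vs Tau: 2+1 = 3 for Sigma, 2 for Tau — Sigma by 3–2.
Theta vs Tau: 1 to 4, Tau.
Each book drops at least one matchup (Sigma loses to Theta; Theta loses to Tau; Tau loses to Sigma); the cycle Sigma > Tau > Theta > Sigma rules out a Condorcet winner.

none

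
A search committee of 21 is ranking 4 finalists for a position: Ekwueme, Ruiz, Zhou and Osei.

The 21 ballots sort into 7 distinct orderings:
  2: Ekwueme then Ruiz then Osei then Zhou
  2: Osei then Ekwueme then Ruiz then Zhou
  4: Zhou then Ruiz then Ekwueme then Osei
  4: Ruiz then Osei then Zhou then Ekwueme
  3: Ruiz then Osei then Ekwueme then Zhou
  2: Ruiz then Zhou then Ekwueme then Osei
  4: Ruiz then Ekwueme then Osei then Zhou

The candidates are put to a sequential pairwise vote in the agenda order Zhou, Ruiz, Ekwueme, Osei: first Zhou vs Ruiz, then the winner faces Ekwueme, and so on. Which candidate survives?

Round 1: Zhou vs Ruiz — 4–17, Ruiz advances.
Round 2: Ruiz vs Ekwueme — 17–4, Ruiz advances.
Round 3: Ruiz vs Osei — 19–2, Ruiz advances.
The agenda winner is Ruiz.

Ruiz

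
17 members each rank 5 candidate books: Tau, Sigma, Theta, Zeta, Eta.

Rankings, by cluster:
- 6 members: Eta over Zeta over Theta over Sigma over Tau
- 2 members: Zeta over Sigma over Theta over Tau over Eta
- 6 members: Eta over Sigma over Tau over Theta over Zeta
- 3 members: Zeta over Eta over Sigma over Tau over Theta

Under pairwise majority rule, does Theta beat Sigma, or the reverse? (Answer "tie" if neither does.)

Ballots ranking Theta above Sigma: 6.
Ballots ranking Sigma above Theta: 17 − 6 = 11.
Sigma wins the head-to-head 11–6.

Sigma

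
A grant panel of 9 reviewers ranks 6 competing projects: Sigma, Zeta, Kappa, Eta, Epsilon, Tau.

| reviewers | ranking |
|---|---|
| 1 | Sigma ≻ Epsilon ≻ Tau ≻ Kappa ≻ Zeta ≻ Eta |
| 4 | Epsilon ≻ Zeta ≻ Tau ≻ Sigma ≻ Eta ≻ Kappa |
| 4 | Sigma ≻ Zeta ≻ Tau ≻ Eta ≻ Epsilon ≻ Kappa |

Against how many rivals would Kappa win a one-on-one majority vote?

Kappa against each rival (9 reviewers):
Kappa vs Sigma: Kappa is ranked higher on 0 ballots, Sigma on 9. Sigma wins 9–0.
Kappa vs Zeta: Zeta, 8–1.
Kappa vs Eta: 1 for Kappa, 8 for Eta — Eta by 8–1.
Kappa–Epsilon: Epsilon 9–0.
Kappa vs Tau: 0 for Kappa, 9 for Tau — Tau by 9–0.
Kappa beats no one; loses to Sigma, Zeta, Eta, Epsilon, Tau — 0 pairwise wins.

0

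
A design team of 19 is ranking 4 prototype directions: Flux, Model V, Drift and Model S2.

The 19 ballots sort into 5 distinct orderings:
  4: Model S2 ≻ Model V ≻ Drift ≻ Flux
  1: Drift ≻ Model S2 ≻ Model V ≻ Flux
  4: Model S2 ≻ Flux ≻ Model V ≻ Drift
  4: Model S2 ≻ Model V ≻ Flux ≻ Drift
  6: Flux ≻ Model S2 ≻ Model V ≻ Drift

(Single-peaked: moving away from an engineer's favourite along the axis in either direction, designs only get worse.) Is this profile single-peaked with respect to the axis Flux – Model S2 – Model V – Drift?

Axis positions: Flux=1, Model S2=2, Model V=3, Drift=4.
Faction 1 (peak Model S2 at position 2): ranking walks positions 2-3-4-1, expanding outward from the peak — single-peaked.
Faction 2: ranking walks positions 4-2-3-1; Model S2 is ranked above Model V even though Model V lies between Model S2 and the peak Drift on the axis — preferences dip and rise again. Not single-peaked.
Faction 3 (peak Model S2 at position 2): ranking walks positions 2-1-3-4, expanding outward from the peak — single-peaked.
Faction 4 (peak Model S2 at position 2): ranking walks positions 2-3-1-4, expanding outward from the peak — single-peaked.
Faction 5 (peak Flux at position 1): ranking walks positions 1-2-3-4, expanding outward from the peak — single-peaked.
Faction 2 violates single-peakedness, so the profile is not single-peaked on this axis.

no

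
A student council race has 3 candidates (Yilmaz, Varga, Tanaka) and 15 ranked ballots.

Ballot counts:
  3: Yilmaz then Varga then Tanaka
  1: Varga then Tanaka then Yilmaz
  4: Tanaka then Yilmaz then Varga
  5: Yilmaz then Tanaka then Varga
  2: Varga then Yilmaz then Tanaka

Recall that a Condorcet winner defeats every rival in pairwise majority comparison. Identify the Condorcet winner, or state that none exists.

Check each pair by majority over 15 ballots:
Yilmaz–Varga: Yilmaz 12–3.
Yilmaz vs Tanaka: Yilmaz wins 10–5.
Varga vs Tanaka: Tanaka, 9–6.
Yilmaz beats each of Varga, Tanaka — Yilmaz is the Condorcet winner.

Yilmaz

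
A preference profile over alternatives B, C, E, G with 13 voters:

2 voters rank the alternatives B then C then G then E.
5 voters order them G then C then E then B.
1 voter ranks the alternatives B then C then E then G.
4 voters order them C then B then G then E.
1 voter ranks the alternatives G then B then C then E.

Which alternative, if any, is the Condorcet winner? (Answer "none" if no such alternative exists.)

C

Check each pair by majority over 13 ballots:
B–C: C 9–4.
B vs E: B wins 8–5.
B vs G: B, 7–6.
C vs E: 13 to 0, C.
C vs G: 2+1+4 = 7 for C, 6 for G — C by 7–6.
E vs G: 1 for E, 12 for G — G by 12–1.
Only C has no losses; C is the Condorcet winner.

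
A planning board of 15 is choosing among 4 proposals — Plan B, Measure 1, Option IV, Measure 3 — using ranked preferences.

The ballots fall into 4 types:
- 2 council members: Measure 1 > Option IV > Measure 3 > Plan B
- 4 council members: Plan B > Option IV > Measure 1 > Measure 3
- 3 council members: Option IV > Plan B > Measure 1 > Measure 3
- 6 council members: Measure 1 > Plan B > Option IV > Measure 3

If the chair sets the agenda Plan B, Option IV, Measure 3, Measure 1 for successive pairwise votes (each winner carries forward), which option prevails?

Measure 1

Round 1: Plan B vs Option IV — 10–5, Plan B advances.
Round 2: Plan B vs Measure 3 — 13–2, Plan B advances.
Round 3: Plan B vs Measure 1 — 7–8, Measure 1 advances.
Measure 1 survives the agenda.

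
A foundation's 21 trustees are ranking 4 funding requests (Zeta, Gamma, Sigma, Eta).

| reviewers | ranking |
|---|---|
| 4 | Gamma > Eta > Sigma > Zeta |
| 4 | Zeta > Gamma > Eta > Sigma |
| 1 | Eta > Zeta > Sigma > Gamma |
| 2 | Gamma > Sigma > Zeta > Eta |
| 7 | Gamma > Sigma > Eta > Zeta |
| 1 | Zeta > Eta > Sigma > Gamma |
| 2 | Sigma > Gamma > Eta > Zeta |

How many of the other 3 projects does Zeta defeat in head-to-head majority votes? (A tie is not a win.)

0

Zeta against each rival (21 reviewers):
Zeta vs Gamma: Gamma, 15–6.
Zeta vs Sigma: Zeta preferred on 4+1+1 = 6 ballots; Sigma wins 15–6.
Zeta vs Eta: 4+2+1 = 7 for Zeta, 14 for Eta — Eta by 14–7.
Zeta beats no one; loses to Gamma, Sigma, Eta — 0 pairwise wins.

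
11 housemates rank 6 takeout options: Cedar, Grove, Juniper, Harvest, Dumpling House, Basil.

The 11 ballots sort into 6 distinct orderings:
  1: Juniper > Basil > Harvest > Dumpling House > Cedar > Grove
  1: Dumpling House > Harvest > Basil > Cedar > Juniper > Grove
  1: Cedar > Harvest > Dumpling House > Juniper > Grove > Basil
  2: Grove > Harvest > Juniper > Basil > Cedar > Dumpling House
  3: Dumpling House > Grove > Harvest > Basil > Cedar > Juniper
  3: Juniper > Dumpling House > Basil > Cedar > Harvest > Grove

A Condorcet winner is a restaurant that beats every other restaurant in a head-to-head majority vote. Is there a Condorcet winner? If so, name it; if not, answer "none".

Pairwise majorities:
Cedar vs Grove: Cedar wins 6–5.
Cedar–Juniper: Juniper 6–5.
Cedar vs Harvest: Harvest, 7–4.
Cedar vs Dumpling House: Dumpling House, 8–3.
Cedar–Basil: Basil 10–1.
Grove vs Juniper: Juniper wins 6–5.
Grove–Harvest: Harvest 6–5.
Grove–Dumpling House: Dumpling House 9–2.
Grove vs Basil: Grove wins 6–5.
Juniper vs Harvest: Harvest, 7–4.
Juniper vs Dumpling House: Juniper, 6–5.
Juniper vs Basil: Juniper, 7–4.
Harvest vs Dumpling House: Dumpling House, 7–4.
Harvest vs Basil: Harvest wins 7–4.
Dumpling House vs Basil: Dumpling House wins 8–3.
Every restaurant loses at least once (Cedar loses to Juniper; Grove loses to Cedar; Juniper loses to Harvest; Harvest loses to Dumpling House; Dumpling House loses to Juniper; Basil loses to Grove). The majority relation contains the cycle Cedar > Grove > Basil > Cedar, so there is no Condorcet winner.

none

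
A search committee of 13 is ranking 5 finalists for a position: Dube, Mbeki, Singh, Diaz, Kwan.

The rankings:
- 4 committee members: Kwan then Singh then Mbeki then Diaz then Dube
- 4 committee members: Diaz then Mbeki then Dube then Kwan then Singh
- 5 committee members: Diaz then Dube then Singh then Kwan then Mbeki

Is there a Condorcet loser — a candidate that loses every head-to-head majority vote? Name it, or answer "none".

none

Pairwise majorities:
Dube vs Mbeki: 5 to 8, Mbeki.
Dube vs Singh: Dube, 9–4.
Dube–Diaz: Diaz 13–0.
Dube–Kwan: Dube 9–4.
Mbeki vs Singh: 4 to 9, Singh.
Mbeki vs Diaz: Mbeki preferred on 4 ballots; Diaz wins 9–4.
Mbeki vs Kwan: Kwan, 9–4.
Singh vs Diaz: Diaz, 9–4.
Singh vs Kwan: 5 to 8, Kwan.
Diaz–Kwan: Diaz 9–4.
No candidate is winless: Dube beats Singh; Mbeki beats Dube; Singh beats Mbeki; Diaz beats Dube; Kwan beats Mbeki. There is no Condorcet loser.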